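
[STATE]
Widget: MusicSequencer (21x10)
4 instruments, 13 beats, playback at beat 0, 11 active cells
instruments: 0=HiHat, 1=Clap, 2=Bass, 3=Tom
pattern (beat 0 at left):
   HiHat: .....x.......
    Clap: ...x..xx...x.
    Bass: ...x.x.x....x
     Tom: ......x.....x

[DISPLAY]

      ▼123456789012  
 HiHat·····█·······  
  Clap···█··██···█·  
  Bass···█·█·█····█  
   Tom······█·····█  
                     
                     
                     
                     
                     


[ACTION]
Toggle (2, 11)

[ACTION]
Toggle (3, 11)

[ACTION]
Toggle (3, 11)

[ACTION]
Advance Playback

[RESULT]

      0▼23456789012  
 HiHat·····█·······  
  Clap···█··██···█·  
  Bass···█·█·█···██  
   Tom······█·····█  
                     
                     
                     
                     
                     


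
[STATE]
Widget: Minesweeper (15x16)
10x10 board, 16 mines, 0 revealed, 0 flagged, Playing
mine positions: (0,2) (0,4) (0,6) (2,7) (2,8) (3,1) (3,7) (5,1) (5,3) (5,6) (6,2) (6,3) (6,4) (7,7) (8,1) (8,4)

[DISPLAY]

■■■■■■■■■■     
■■■■■■■■■■     
■■■■■■■■■■     
■■■■■■■■■■     
■■■■■■■■■■     
■■■■■■■■■■     
■■■■■■■■■■     
■■■■■■■■■■     
■■■■■■■■■■     
■■■■■■■■■■     
               
               
               
               
               
               


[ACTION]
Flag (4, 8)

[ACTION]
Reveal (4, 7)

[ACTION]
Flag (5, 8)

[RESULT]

■■■■■■■■■■     
■■■■■■■■■■     
■■■■■■■■■■     
■■■■■■■■■■     
■■■■■■■2⚑■     
■■■■■■■■⚑■     
■■■■■■■■■■     
■■■■■■■■■■     
■■■■■■■■■■     
■■■■■■■■■■     
               
               
               
               
               
               


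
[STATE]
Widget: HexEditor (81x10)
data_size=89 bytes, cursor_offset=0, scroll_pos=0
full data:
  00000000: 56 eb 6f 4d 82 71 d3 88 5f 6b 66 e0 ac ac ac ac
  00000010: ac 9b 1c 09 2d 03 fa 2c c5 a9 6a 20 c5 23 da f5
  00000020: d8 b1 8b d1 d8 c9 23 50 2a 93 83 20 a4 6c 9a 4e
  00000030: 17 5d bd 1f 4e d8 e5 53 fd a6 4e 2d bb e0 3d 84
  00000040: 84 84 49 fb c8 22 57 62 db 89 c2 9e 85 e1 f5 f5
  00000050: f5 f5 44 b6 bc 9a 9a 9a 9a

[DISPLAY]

00000000  56 eb 6f 4d 82 71 d3 88  5f 6b 66 e0 ac ac ac ac  |V.oM.q.._kf.....|   
00000010  ac 9b 1c 09 2d 03 fa 2c  c5 a9 6a 20 c5 23 da f5  |....-..,..j .#..|   
00000020  d8 b1 8b d1 d8 c9 23 50  2a 93 83 20 a4 6c 9a 4e  |......#P*.. .l.N|   
00000030  17 5d bd 1f 4e d8 e5 53  fd a6 4e 2d bb e0 3d 84  |.]..N..S..N-..=.|   
00000040  84 84 49 fb c8 22 57 62  db 89 c2 9e 85 e1 f5 f5  |..I.."Wb........|   
00000050  f5 f5 44 b6 bc 9a 9a 9a  9a                       |..D......       |   
                                                                                 
                                                                                 
                                                                                 
                                                                                 


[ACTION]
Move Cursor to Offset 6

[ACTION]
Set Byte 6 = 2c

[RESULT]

00000000  56 eb 6f 4d 82 71 2C 88  5f 6b 66 e0 ac ac ac ac  |V.oM.q,._kf.....|   
00000010  ac 9b 1c 09 2d 03 fa 2c  c5 a9 6a 20 c5 23 da f5  |....-..,..j .#..|   
00000020  d8 b1 8b d1 d8 c9 23 50  2a 93 83 20 a4 6c 9a 4e  |......#P*.. .l.N|   
00000030  17 5d bd 1f 4e d8 e5 53  fd a6 4e 2d bb e0 3d 84  |.]..N..S..N-..=.|   
00000040  84 84 49 fb c8 22 57 62  db 89 c2 9e 85 e1 f5 f5  |..I.."Wb........|   
00000050  f5 f5 44 b6 bc 9a 9a 9a  9a                       |..D......       |   
                                                                                 
                                                                                 
                                                                                 
                                                                                 


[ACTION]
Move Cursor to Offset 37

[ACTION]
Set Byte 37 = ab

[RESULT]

00000000  56 eb 6f 4d 82 71 2c 88  5f 6b 66 e0 ac ac ac ac  |V.oM.q,._kf.....|   
00000010  ac 9b 1c 09 2d 03 fa 2c  c5 a9 6a 20 c5 23 da f5  |....-..,..j .#..|   
00000020  d8 b1 8b d1 d8 AB 23 50  2a 93 83 20 a4 6c 9a 4e  |......#P*.. .l.N|   
00000030  17 5d bd 1f 4e d8 e5 53  fd a6 4e 2d bb e0 3d 84  |.]..N..S..N-..=.|   
00000040  84 84 49 fb c8 22 57 62  db 89 c2 9e 85 e1 f5 f5  |..I.."Wb........|   
00000050  f5 f5 44 b6 bc 9a 9a 9a  9a                       |..D......       |   
                                                                                 
                                                                                 
                                                                                 
                                                                                 


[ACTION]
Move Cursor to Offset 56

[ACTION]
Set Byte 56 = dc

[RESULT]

00000000  56 eb 6f 4d 82 71 2c 88  5f 6b 66 e0 ac ac ac ac  |V.oM.q,._kf.....|   
00000010  ac 9b 1c 09 2d 03 fa 2c  c5 a9 6a 20 c5 23 da f5  |....-..,..j .#..|   
00000020  d8 b1 8b d1 d8 ab 23 50  2a 93 83 20 a4 6c 9a 4e  |......#P*.. .l.N|   
00000030  17 5d bd 1f 4e d8 e5 53  DC a6 4e 2d bb e0 3d 84  |.]..N..S..N-..=.|   
00000040  84 84 49 fb c8 22 57 62  db 89 c2 9e 85 e1 f5 f5  |..I.."Wb........|   
00000050  f5 f5 44 b6 bc 9a 9a 9a  9a                       |..D......       |   
                                                                                 
                                                                                 
                                                                                 
                                                                                 


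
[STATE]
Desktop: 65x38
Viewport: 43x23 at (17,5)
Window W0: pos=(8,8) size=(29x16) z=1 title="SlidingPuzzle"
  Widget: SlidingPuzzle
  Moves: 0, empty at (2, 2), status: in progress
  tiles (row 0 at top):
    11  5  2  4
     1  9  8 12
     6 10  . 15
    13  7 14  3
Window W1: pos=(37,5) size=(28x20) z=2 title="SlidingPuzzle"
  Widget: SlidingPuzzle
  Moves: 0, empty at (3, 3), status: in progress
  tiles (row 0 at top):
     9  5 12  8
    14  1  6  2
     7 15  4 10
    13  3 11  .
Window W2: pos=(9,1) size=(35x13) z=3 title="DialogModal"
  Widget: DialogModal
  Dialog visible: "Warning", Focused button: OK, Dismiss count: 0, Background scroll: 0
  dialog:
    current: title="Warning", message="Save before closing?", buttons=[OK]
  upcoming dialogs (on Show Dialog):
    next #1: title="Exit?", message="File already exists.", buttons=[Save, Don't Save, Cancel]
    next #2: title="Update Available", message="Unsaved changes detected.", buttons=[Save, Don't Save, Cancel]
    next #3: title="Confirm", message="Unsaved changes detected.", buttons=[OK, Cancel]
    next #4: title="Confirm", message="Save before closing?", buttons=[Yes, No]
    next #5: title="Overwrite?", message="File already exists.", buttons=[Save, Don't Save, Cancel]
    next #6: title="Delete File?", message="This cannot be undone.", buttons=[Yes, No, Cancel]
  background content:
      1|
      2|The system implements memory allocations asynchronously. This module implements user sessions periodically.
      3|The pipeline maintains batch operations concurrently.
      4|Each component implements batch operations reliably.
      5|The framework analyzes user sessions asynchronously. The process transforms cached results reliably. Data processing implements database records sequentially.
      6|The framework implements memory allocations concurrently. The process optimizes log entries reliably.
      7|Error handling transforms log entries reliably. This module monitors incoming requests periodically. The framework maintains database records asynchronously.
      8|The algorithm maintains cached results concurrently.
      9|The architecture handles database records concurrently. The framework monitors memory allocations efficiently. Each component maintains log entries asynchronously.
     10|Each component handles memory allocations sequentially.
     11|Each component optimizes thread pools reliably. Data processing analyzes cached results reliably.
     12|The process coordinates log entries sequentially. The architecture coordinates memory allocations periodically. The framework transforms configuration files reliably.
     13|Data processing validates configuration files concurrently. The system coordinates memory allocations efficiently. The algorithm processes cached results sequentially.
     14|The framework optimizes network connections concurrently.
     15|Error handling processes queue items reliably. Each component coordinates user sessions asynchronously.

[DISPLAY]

tem implements memory allo┃━━━━━━━━━━━━━━━━
────────────────────┐ oper┃ngPuzzle        
     Warning        │tch o┃────────────────
ave before closing? │sessi┃────┬────┬────┐ 
       [OK]         │ory a┃  5 │ 12 │  8 │ 
────────────────────┘g ent┃────┼────┼────┤ 
orithm maintains cached re┃  1 │  6 │  2 │ 
hitecture handles database┃────┼────┼────┤ 
━━━━━━━━━━━━━━━━━━━━━━━━━━┛ 15 │  4 │ 10 │ 
9 │  8 │ 12 │      ┃┃├────┼────┼────┼────┤ 
──┼────┼────┤      ┃┃│ 13 │  3 │ 11 │    │ 
0 │    │ 15 │      ┃┃└────┴────┴────┴────┘ 
──┼────┼────┤      ┃┃Moves: 0              
7 │ 14 │  3 │      ┃┃                      
──┴────┴────┘      ┃┃                      
                   ┃┃                      
                   ┃┃                      
                   ┃┃                      
━━━━━━━━━━━━━━━━━━━┛┃                      
                    ┗━━━━━━━━━━━━━━━━━━━━━━
                                           
                                           
                                           


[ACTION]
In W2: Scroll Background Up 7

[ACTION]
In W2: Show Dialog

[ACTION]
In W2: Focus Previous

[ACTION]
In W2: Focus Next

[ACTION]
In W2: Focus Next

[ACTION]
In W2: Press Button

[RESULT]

tem implements memory allo┃━━━━━━━━━━━━━━━━
eline maintains batch oper┃ngPuzzle        
mponent implements batch o┃────────────────
mework analyzes user sessi┃────┬────┬────┐ 
mework implements memory a┃  5 │ 12 │  8 │ 
andling transforms log ent┃────┼────┼────┤ 
orithm maintains cached re┃  1 │  6 │  2 │ 
hitecture handles database┃────┼────┼────┤ 
━━━━━━━━━━━━━━━━━━━━━━━━━━┛ 15 │  4 │ 10 │ 
9 │  8 │ 12 │      ┃┃├────┼────┼────┼────┤ 
──┼────┼────┤      ┃┃│ 13 │  3 │ 11 │    │ 
0 │    │ 15 │      ┃┃└────┴────┴────┴────┘ 
──┼────┼────┤      ┃┃Moves: 0              
7 │ 14 │  3 │      ┃┃                      
──┴────┴────┘      ┃┃                      
                   ┃┃                      
                   ┃┃                      
                   ┃┃                      
━━━━━━━━━━━━━━━━━━━┛┃                      
                    ┗━━━━━━━━━━━━━━━━━━━━━━
                                           
                                           
                                           


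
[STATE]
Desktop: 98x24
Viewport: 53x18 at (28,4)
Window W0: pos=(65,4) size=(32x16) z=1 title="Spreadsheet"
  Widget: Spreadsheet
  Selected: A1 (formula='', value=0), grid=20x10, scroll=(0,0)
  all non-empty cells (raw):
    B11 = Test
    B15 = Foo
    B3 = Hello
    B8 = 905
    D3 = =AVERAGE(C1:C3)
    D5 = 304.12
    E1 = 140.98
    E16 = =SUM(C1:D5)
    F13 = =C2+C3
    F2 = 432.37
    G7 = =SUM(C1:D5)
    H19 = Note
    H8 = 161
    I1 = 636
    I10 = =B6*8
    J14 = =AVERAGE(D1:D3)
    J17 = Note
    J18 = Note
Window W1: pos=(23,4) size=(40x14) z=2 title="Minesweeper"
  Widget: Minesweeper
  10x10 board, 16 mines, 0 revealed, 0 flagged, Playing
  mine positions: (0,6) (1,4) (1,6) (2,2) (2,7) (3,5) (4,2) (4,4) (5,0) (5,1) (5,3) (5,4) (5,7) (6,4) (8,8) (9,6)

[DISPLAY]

━━━━━━━━━━━━━━━━━━━━━━━━━━━━━━━━━━┓  ┏━━━━━━━━━━━━━━━
esweeper                          ┃  ┃ Spreadsheet   
──────────────────────────────────┨  ┠───────────────
■■■■■■                            ┃  ┃A1:            
■■■■■■                            ┃  ┃       A       
■■■■■■                            ┃  ┃---------------
■■■■■■                            ┃  ┃  1      [0]   
■■■■■■                            ┃  ┃  2        0   
■■■■■■                            ┃  ┃  3        0Hel
■■■■■■                            ┃  ┃  4        0   
■■■■■■                            ┃  ┃  5        0   
■■■■■■                            ┃  ┃  6        0   
■■■■■■                            ┃  ┃  7        0   
━━━━━━━━━━━━━━━━━━━━━━━━━━━━━━━━━━┛  ┃  8        0   
                                     ┃  9        0   
                                     ┗━━━━━━━━━━━━━━━
                                                     
                                                     


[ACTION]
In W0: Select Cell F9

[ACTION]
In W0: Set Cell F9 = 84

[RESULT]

━━━━━━━━━━━━━━━━━━━━━━━━━━━━━━━━━━┓  ┏━━━━━━━━━━━━━━━
esweeper                          ┃  ┃ Spreadsheet   
──────────────────────────────────┨  ┠───────────────
■■■■■■                            ┃  ┃F9: 84         
■■■■■■                            ┃  ┃       A       
■■■■■■                            ┃  ┃---------------
■■■■■■                            ┃  ┃  1        0   
■■■■■■                            ┃  ┃  2        0   
■■■■■■                            ┃  ┃  3        0Hel
■■■■■■                            ┃  ┃  4        0   
■■■■■■                            ┃  ┃  5        0   
■■■■■■                            ┃  ┃  6        0   
■■■■■■                            ┃  ┃  7        0   
━━━━━━━━━━━━━━━━━━━━━━━━━━━━━━━━━━┛  ┃  8        0   
                                     ┃  9        0   
                                     ┗━━━━━━━━━━━━━━━
                                                     
                                                     


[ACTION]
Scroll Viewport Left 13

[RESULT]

        ┏━━━━━━━━━━━━━━━━━━━━━━━━━━━━━━━━━━━━━━┓  ┏━━
        ┃ Minesweeper                          ┃  ┃ S
        ┠──────────────────────────────────────┨  ┠──
        ┃■■■■■■■■■■                            ┃  ┃F9
        ┃■■■■■■■■■■                            ┃  ┃  
        ┃■■■■■■■■■■                            ┃  ┃--
        ┃■■■■■■■■■■                            ┃  ┃  
        ┃■■■■■■■■■■                            ┃  ┃  
        ┃■■■■■■■■■■                            ┃  ┃  
        ┃■■■■■■■■■■                            ┃  ┃  
        ┃■■■■■■■■■■                            ┃  ┃  
        ┃■■■■■■■■■■                            ┃  ┃  
        ┃■■■■■■■■■■                            ┃  ┃  
        ┗━━━━━━━━━━━━━━━━━━━━━━━━━━━━━━━━━━━━━━┛  ┃  
                                                  ┃  
                                                  ┗━━
                                                     
                                                     


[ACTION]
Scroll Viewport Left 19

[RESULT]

                       ┏━━━━━━━━━━━━━━━━━━━━━━━━━━━━━
                       ┃ Minesweeper                 
                       ┠─────────────────────────────
                       ┃■■■■■■■■■■                   
                       ┃■■■■■■■■■■                   
                       ┃■■■■■■■■■■                   
                       ┃■■■■■■■■■■                   
                       ┃■■■■■■■■■■                   
                       ┃■■■■■■■■■■                   
                       ┃■■■■■■■■■■                   
                       ┃■■■■■■■■■■                   
                       ┃■■■■■■■■■■                   
                       ┃■■■■■■■■■■                   
                       ┗━━━━━━━━━━━━━━━━━━━━━━━━━━━━━
                                                     
                                                     
                                                     
                                                     


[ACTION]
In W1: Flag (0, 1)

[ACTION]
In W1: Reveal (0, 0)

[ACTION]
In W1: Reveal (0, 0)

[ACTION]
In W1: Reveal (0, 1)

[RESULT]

                       ┏━━━━━━━━━━━━━━━━━━━━━━━━━━━━━
                       ┃ Minesweeper                 
                       ┠─────────────────────────────
                       ┃   1■■■■■■                   
                       ┃ 112■■■■■■                   
                       ┃ 1■■■■■■■■                   
                       ┃ 2■■■■■■■■                   
                       ┃23■■■■■■■■                   
                       ┃■■■■■■■■■■                   
                       ┃■■■■■■■■■■                   
                       ┃■■■■■■■■■■                   
                       ┃■■■■■■■■■■                   
                       ┃■■■■■■■■■■                   
                       ┗━━━━━━━━━━━━━━━━━━━━━━━━━━━━━
                                                     
                                                     
                                                     
                                                     


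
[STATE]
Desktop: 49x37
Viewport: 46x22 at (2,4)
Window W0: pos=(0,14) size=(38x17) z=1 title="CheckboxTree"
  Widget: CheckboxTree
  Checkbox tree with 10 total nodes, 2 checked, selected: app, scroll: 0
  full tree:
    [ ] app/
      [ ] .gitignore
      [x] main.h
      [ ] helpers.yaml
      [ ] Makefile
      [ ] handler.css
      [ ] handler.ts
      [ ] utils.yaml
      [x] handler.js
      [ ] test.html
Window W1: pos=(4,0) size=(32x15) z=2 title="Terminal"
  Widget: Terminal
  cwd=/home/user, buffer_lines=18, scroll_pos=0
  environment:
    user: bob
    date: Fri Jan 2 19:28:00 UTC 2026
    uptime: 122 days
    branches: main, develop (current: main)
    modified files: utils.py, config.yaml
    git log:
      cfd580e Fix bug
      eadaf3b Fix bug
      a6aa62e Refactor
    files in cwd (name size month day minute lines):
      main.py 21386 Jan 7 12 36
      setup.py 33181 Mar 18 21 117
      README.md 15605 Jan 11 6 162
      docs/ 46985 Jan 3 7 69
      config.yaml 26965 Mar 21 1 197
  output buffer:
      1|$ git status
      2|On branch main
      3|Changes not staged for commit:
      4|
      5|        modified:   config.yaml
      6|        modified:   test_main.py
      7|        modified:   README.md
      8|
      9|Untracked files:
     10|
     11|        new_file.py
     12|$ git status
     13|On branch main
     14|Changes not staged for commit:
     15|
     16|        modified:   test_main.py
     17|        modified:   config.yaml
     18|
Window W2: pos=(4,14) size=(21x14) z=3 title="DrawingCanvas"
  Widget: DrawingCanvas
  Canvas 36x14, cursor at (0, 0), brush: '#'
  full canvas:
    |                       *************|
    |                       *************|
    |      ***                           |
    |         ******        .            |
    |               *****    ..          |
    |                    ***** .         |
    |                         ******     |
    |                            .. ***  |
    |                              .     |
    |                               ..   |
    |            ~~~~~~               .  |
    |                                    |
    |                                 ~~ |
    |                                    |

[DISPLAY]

  ┃On branch main                ┃            
  ┃Changes not staged for commit:┃            
  ┃                              ┃            
  ┃        modified:   config.yam┃            
  ┃        modified:   test_main.┃            
  ┃        modified:   README.md ┃            
  ┃                              ┃            
  ┃Untracked files:              ┃            
  ┃                              ┃            
  ┃        new_file.py           ┃            
━━┏━━━━━━━━━━━━━━━━━━━┓━━━━━━━━━━┛━┓          
Ch┃ DrawingCanvas     ┃            ┃          
──┠───────────────────┨────────────┨          
[-┃+                  ┃            ┃          
  ┃                   ┃            ┃          
  ┃      ***          ┃            ┃          
  ┃         ******    ┃            ┃          
  ┃               ****┃            ┃          
  ┃                   ┃            ┃          
  ┃                   ┃            ┃          
  ┃                   ┃            ┃          
  ┃                   ┃            ┃          


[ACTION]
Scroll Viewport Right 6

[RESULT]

 ┃On branch main                ┃             
 ┃Changes not staged for commit:┃             
 ┃                              ┃             
 ┃        modified:   config.yam┃             
 ┃        modified:   test_main.┃             
 ┃        modified:   README.md ┃             
 ┃                              ┃             
 ┃Untracked files:              ┃             
 ┃                              ┃             
 ┃        new_file.py           ┃             
━┏━━━━━━━━━━━━━━━━━━━┓━━━━━━━━━━┛━┓           
h┃ DrawingCanvas     ┃            ┃           
─┠───────────────────┨────────────┨           
-┃+                  ┃            ┃           
 ┃                   ┃            ┃           
 ┃      ***          ┃            ┃           
 ┃         ******    ┃            ┃           
 ┃               ****┃            ┃           
 ┃                   ┃            ┃           
 ┃                   ┃            ┃           
 ┃                   ┃            ┃           
 ┃                   ┃            ┃           


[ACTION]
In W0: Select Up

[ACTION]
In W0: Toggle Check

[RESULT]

 ┃On branch main                ┃             
 ┃Changes not staged for commit:┃             
 ┃                              ┃             
 ┃        modified:   config.yam┃             
 ┃        modified:   test_main.┃             
 ┃        modified:   README.md ┃             
 ┃                              ┃             
 ┃Untracked files:              ┃             
 ┃                              ┃             
 ┃        new_file.py           ┃             
━┏━━━━━━━━━━━━━━━━━━━┓━━━━━━━━━━┛━┓           
h┃ DrawingCanvas     ┃            ┃           
─┠───────────────────┨────────────┨           
x┃+                  ┃            ┃           
 ┃                   ┃            ┃           
 ┃      ***          ┃            ┃           
 ┃         ******    ┃            ┃           
 ┃               ****┃            ┃           
 ┃                   ┃            ┃           
 ┃                   ┃            ┃           
 ┃                   ┃            ┃           
 ┃                   ┃            ┃           


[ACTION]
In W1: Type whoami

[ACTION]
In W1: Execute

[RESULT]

 ┃$ git status                  ┃             
 ┃On branch main                ┃             
 ┃Changes not staged for commit:┃             
 ┃                              ┃             
 ┃        modified:   test_main.┃             
 ┃        modified:   config.yam┃             
 ┃                              ┃             
 ┃$ whoami                      ┃             
 ┃bob                           ┃             
 ┃$ █                           ┃             
━┏━━━━━━━━━━━━━━━━━━━┓━━━━━━━━━━┛━┓           
h┃ DrawingCanvas     ┃            ┃           
─┠───────────────────┨────────────┨           
x┃+                  ┃            ┃           
 ┃                   ┃            ┃           
 ┃      ***          ┃            ┃           
 ┃         ******    ┃            ┃           
 ┃               ****┃            ┃           
 ┃                   ┃            ┃           
 ┃                   ┃            ┃           
 ┃                   ┃            ┃           
 ┃                   ┃            ┃           


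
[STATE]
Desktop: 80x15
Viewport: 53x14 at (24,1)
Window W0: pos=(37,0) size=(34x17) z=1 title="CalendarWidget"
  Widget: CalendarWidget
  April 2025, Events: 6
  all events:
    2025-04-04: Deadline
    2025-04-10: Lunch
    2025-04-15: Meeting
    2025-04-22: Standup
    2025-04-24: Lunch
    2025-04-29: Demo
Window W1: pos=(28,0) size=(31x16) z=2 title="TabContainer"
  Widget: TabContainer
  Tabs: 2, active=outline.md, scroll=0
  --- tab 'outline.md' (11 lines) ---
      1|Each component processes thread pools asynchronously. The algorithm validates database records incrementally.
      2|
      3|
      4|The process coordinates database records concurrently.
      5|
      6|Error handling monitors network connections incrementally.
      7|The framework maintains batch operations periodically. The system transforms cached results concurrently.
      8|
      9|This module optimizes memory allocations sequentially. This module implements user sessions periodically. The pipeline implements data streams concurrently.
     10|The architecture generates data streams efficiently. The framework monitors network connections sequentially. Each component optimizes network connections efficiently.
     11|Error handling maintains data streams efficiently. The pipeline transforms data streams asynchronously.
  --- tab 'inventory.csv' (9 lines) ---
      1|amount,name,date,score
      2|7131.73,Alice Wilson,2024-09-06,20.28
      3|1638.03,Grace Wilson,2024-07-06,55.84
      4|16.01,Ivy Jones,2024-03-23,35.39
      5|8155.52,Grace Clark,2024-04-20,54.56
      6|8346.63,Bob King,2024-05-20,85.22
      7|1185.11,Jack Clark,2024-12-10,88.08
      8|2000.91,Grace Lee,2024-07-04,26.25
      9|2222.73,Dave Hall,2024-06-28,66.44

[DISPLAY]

    ┃ TabContainer                ┃           ┃      
    ┠─────────────────────────────┨───────────┨      
    ┃[outline.md]│ inventory.csv  ┃           ┃      
    ┃─────────────────────────────┃           ┃      
    ┃Each component processes thre┃           ┃      
    ┃                             ┃           ┃      
    ┃                             ┃           ┃      
    ┃The process coordinates datab┃7          ┃      
    ┃                             ┃           ┃      
    ┃Error handling monitors netwo┃           ┃      
    ┃The framework maintains batch┃           ┃      
    ┃                             ┃           ┃      
    ┃This module optimizes memory ┃           ┃      
    ┃The architecture generates da┃           ┃      


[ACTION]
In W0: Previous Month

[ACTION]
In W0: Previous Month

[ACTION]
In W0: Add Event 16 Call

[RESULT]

    ┃ TabContainer                ┃           ┃      
    ┠─────────────────────────────┨───────────┨      
    ┃[outline.md]│ inventory.csv  ┃5          ┃      
    ┃─────────────────────────────┃           ┃      
    ┃Each component processes thre┃           ┃      
    ┃                             ┃           ┃      
    ┃                             ┃           ┃      
    ┃The process coordinates datab┃           ┃      
    ┃                             ┃           ┃      
    ┃Error handling monitors netwo┃           ┃      
    ┃The framework maintains batch┃           ┃      
    ┃                             ┃           ┃      
    ┃This module optimizes memory ┃           ┃      
    ┃The architecture generates da┃           ┃      


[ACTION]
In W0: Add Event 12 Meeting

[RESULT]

    ┃ TabContainer                ┃           ┃      
    ┠─────────────────────────────┨───────────┨      
    ┃[outline.md]│ inventory.csv  ┃5          ┃      
    ┃─────────────────────────────┃           ┃      
    ┃Each component processes thre┃           ┃      
    ┃                             ┃           ┃      
    ┃                             ┃*          ┃      
    ┃The process coordinates datab┃           ┃      
    ┃                             ┃           ┃      
    ┃Error handling monitors netwo┃           ┃      
    ┃The framework maintains batch┃           ┃      
    ┃                             ┃           ┃      
    ┃This module optimizes memory ┃           ┃      
    ┃The architecture generates da┃           ┃      


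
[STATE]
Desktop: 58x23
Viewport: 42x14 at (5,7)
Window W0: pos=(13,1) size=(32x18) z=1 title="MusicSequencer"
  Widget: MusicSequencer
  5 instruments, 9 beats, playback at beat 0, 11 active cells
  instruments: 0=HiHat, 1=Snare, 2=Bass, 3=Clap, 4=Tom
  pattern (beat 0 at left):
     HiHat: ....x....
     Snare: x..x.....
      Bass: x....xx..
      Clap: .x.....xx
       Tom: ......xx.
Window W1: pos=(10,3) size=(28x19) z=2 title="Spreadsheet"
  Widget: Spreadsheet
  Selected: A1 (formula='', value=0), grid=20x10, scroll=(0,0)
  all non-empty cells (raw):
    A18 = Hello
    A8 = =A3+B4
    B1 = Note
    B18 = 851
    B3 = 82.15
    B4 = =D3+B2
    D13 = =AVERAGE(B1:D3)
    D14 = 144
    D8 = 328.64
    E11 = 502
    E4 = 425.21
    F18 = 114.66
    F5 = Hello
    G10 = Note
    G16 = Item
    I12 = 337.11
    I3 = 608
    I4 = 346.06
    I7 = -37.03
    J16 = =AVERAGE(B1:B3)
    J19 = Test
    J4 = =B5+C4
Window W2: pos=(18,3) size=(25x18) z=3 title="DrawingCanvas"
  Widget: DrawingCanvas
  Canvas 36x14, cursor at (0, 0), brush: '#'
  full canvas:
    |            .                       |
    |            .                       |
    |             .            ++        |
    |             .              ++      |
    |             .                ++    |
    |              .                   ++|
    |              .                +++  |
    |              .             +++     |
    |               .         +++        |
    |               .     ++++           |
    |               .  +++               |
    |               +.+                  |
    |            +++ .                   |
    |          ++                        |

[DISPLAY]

     ┃       ┃            .          ┃ ┃  
     ┃-------┃             .         ┃ ┃  
     ┃  1    ┃             .         ┃ ┃  
     ┃  2    ┃             .         ┃ ┃  
     ┃  3    ┃              .        ┃ ┃  
     ┃  4    ┃              .        ┃ ┃  
     ┃  5    ┃              .        ┃ ┃  
     ┃  6    ┃               .       ┃ ┃  
     ┃  7    ┃               .     ++┃ ┃  
     ┃  8    ┃               .  +++  ┃ ┃  
     ┃  9    ┃               +.+     ┃ ┃  
     ┃ 10    ┃            +++ .      ┃━┛  
     ┃ 11    ┃          ++           ┃    
     ┃ 12    ┗━━━━━━━━━━━━━━━━━━━━━━━┛    


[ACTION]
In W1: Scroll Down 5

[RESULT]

     ┃       ┃            .          ┃ ┃  
     ┃-------┃             .         ┃ ┃  
     ┃  6    ┃             .         ┃ ┃  
     ┃  7    ┃             .         ┃ ┃  
     ┃  8    ┃              .        ┃ ┃  
     ┃  9    ┃              .        ┃ ┃  
     ┃ 10    ┃              .        ┃ ┃  
     ┃ 11    ┃               .       ┃ ┃  
     ┃ 12    ┃               .     ++┃ ┃  
     ┃ 13    ┃               .  +++  ┃ ┃  
     ┃ 14    ┃               +.+     ┃ ┃  
     ┃ 15    ┃            +++ .      ┃━┛  
     ┃ 16    ┃          ++           ┃    
     ┃ 17    ┗━━━━━━━━━━━━━━━━━━━━━━━┛    


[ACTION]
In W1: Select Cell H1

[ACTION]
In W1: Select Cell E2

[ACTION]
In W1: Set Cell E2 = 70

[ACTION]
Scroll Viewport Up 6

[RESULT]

        ┏━━━━━━━━━━━━━━━━━━━━━━━━━━━━━━┓  
        ┃ MusicSequencer               ┃  
     ┏━━━━━━━┏━━━━━━━━━━━━━━━━━━━━━━━┓─┨  
     ┃ Spread┃ DrawingCanvas         ┃ ┃  
     ┠───────┠───────────────────────┨ ┃  
     ┃E2: 70 ┃+           .          ┃ ┃  
     ┃       ┃            .          ┃ ┃  
     ┃-------┃             .         ┃ ┃  
     ┃  6    ┃             .         ┃ ┃  
     ┃  7    ┃             .         ┃ ┃  
     ┃  8    ┃              .        ┃ ┃  
     ┃  9    ┃              .        ┃ ┃  
     ┃ 10    ┃              .        ┃ ┃  
     ┃ 11    ┃               .       ┃ ┃  


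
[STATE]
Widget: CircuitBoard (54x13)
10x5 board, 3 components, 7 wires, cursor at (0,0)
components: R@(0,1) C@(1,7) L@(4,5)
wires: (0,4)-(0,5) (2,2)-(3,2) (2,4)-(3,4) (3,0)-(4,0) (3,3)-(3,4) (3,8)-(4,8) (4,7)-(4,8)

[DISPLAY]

   0 1 2 3 4 5 6 7 8 9                                
0  [.]  R           · ─ ·                             
                                                      
1                               C                     
                                                      
2           ·       ·                                 
            │       │                                 
3   ·       ·   · ─ ·               ·                 
    │                               │                 
4   ·                   L       · ─ ·                 
Cursor: (0,0)                                         
                                                      
                                                      


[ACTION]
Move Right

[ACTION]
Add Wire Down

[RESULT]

   0 1 2 3 4 5 6 7 8 9                                
0      [R]          · ─ ·                             
        │                                             
1       ·                       C                     
                                                      
2           ·       ·                                 
            │       │                                 
3   ·       ·   · ─ ·               ·                 
    │                               │                 
4   ·                   L       · ─ ·                 
Cursor: (0,1)                                         
                                                      
                                                      


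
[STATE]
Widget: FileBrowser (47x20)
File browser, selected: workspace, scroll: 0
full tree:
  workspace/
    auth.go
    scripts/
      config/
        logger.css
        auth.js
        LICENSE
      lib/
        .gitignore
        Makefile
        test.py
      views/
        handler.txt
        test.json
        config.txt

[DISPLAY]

> [-] workspace/                               
    auth.go                                    
    [+] scripts/                               
                                               
                                               
                                               
                                               
                                               
                                               
                                               
                                               
                                               
                                               
                                               
                                               
                                               
                                               
                                               
                                               
                                               


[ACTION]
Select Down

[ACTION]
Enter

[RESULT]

  [-] workspace/                               
  > auth.go                                    
    [+] scripts/                               
                                               
                                               
                                               
                                               
                                               
                                               
                                               
                                               
                                               
                                               
                                               
                                               
                                               
                                               
                                               
                                               
                                               


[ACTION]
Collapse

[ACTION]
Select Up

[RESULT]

> [-] workspace/                               
    auth.go                                    
    [+] scripts/                               
                                               
                                               
                                               
                                               
                                               
                                               
                                               
                                               
                                               
                                               
                                               
                                               
                                               
                                               
                                               
                                               
                                               


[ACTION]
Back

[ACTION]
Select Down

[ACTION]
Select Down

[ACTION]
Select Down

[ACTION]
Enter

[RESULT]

  [-] workspace/                               
    auth.go                                    
  > [-] scripts/                               
      [+] config/                              
      [+] lib/                                 
      [+] views/                               
                                               
                                               
                                               
                                               
                                               
                                               
                                               
                                               
                                               
                                               
                                               
                                               
                                               
                                               
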